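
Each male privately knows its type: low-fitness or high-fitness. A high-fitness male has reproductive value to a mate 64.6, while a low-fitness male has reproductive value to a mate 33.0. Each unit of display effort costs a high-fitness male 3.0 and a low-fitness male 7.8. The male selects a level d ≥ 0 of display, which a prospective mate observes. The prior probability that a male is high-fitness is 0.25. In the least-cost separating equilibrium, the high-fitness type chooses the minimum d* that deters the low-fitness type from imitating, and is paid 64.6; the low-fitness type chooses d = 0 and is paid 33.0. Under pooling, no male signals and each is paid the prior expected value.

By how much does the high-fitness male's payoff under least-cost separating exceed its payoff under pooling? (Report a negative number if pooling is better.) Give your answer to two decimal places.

Least-cost separating signal: d* solves 33.0 = 64.6 − 7.8·d*, so d* = (64.6 − 33.0)/7.8 ≈ 4.0513.
High-fitness type's separating payoff: 64.6 − 3.0 × d* = 64.6 − 3.0 × (64.6 − 33.0)/7.8 = 64.6 − 94.8/7.8 ≈ 52.4462.
Pooling payoff: 0.25 × 64.6 + 0.75 × 33.0 = 40.9.
Difference: 52.4462 − 40.9 = 11.5462, i.e. 11.55 to two decimal places.
The high-fitness type prefers to separate.

11.55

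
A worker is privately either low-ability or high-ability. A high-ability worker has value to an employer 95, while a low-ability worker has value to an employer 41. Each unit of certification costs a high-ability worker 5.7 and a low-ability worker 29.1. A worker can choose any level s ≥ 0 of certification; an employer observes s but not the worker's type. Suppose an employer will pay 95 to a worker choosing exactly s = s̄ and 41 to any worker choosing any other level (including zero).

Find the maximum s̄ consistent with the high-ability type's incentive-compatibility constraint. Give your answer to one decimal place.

Choosing s̄ yields the high-ability type 95 − 5.7·s̄; choosing zero yields 41.
The high-ability type is indifferent at 95 − 5.7·s̄ = 41, i.e. s̄ = (95 − 41) / 5.7 ≈ 9.5.
For any s̄ above 9.5 the high-ability type would rather pool at zero, so separation collapses.

9.5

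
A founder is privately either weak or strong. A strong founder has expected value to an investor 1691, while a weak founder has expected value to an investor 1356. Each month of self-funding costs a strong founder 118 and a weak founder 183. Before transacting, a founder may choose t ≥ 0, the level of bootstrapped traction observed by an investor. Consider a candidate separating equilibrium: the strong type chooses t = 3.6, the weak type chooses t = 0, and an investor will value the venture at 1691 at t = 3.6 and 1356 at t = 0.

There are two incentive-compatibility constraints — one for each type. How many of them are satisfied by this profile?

Weak type: stay at 0 → 1356; mimic → 1691 − 183 × 3.6 = 1032.2. IC holds (1356 ≥ 1032.2).
Strong type: signal → 1691 − 118 × 3.6 = 1266.2; deviate to 0 → 1356. IC fails (1266.2 < 1356).
1 of 2 constraints hold, so this profile is not an equilibrium.

1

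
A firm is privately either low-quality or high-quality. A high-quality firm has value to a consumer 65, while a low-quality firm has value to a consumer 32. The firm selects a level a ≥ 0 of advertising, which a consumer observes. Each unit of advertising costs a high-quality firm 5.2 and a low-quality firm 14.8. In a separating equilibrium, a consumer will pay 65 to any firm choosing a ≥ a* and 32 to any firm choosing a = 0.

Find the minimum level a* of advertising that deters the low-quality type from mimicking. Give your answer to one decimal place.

2.2

A low-quality firm choosing a = 0 receives 32.
Imitating at a* instead would pay 65 at cost 14.8·a*, netting 65 − 14.8·a*.
Indifference: 32 = 65 − 14.8·a*, so a* = (65 − 32) / 14.8 ≈ 2.2.
At a* the low-quality type's incentive constraint just binds; the high-quality type strictly prefers a* since its per-unit cost is lower.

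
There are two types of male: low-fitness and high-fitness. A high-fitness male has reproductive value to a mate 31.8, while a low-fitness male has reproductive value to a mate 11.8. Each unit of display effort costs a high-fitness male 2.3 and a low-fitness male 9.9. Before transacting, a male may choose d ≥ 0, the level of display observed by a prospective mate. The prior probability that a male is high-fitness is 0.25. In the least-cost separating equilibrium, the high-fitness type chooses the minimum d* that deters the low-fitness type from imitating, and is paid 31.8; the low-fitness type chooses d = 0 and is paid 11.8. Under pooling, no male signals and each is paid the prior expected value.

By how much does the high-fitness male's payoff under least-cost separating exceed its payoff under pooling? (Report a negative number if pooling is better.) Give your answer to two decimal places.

10.35

Least-cost separating signal: d* solves 11.8 = 31.8 − 9.9·d*, so d* = (31.8 − 11.8)/9.9 ≈ 2.0202.
High-fitness type's separating payoff: 31.8 − 2.3 × d* = 31.8 − 2.3 × (31.8 − 11.8)/9.9 = 31.8 − 46/9.9 ≈ 27.1535.
Pooling payoff: 0.25 × 31.8 + 0.75 × 11.8 = 16.8.
Difference: 27.1535 − 16.8 = 10.3535, i.e. 10.35 to two decimal places.
The high-fitness type prefers to separate.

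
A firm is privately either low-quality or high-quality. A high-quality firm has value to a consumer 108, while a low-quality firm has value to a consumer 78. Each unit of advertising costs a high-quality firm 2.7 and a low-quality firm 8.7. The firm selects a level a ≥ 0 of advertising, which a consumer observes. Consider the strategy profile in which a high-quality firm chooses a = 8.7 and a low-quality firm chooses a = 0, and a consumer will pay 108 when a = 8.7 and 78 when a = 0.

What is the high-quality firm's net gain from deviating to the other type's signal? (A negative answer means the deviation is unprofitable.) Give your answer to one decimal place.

-6.5

Playing a = 8.7 the high-quality firm receives 108 − 2.7 × 8.7 = 84.51.
Deviating to a = 0 yields 78 instead.
Gain from deviating: 78 − 84.51 = -6.51, i.e. -6.5 to one decimal place.
The gain is negative, so the high-quality type's incentive-compatibility constraint is satisfied.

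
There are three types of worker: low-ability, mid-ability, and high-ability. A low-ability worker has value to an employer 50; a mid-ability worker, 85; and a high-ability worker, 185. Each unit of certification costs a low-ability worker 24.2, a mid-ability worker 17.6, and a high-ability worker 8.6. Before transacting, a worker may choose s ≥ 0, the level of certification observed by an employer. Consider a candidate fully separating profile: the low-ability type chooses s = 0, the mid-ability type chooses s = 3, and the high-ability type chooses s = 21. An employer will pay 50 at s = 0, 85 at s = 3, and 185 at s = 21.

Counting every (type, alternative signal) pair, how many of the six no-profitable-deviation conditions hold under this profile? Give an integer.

3

Low-ability (own payoff 50): to s=3 gives 85 − 24.2×3 = 12.4 → no gain ✓; to s=21 gives 185 − 24.2×21 = -323.2 → no gain ✓.
High-ability (own payoff 185 − 8.6×21 = 4.4): to s=0 gives 50 → profitable ✗; to s=3 gives 85 − 8.6×3 = 59.2 → profitable ✗.
Mid-ability (own payoff 85 − 17.6×3 = 32.2): to s=0 gives 50 → profitable ✗; to s=21 gives 185 − 17.6×21 = -184.6 → no gain ✓.
3 of the 6 constraints hold; not an equilibrium.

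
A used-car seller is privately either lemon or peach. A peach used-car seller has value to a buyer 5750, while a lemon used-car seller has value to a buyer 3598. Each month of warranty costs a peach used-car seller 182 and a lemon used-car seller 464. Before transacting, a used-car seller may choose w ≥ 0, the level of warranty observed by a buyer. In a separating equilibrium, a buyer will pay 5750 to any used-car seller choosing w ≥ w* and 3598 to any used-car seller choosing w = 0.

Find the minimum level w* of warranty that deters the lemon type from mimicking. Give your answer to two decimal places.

4.64

A lemon used-car seller choosing w = 0 receives 3598.
Imitating at w* instead would pay 5750 at cost 464·w*, netting 5750 − 464·w*.
Indifference: 3598 = 5750 − 464·w*, so w* = (5750 − 3598) / 464 ≈ 4.64.
At w* the lemon type's incentive constraint just binds; the peach type strictly prefers w* since its per-unit cost is lower.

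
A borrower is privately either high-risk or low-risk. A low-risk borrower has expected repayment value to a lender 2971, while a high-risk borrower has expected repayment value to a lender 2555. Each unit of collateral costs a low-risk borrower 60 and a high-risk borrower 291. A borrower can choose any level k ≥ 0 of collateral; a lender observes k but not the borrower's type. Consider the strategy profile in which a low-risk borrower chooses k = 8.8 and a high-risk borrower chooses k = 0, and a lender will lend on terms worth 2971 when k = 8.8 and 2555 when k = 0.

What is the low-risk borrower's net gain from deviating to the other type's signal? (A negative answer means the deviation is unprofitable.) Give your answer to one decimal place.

112.0

Playing k = 8.8 the low-risk borrower receives 2971 − 60 × 8.8 = 2443.
Deviating to k = 0 yields 2555 instead.
Gain from deviating: 2555 − 2443 = 112.0.
The gain is positive, so the low-risk type's incentive-compatibility constraint is violated — this profile is not a separating equilibrium.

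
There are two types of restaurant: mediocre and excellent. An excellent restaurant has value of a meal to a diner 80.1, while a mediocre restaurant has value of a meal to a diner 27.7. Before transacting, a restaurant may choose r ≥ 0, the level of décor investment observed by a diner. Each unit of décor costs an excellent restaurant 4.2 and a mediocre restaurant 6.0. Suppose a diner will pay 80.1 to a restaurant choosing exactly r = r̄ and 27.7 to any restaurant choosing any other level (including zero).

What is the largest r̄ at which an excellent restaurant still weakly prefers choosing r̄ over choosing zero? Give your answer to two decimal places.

12.48

Choosing r̄ yields the excellent type 80.1 − 4.2·r̄; choosing zero yields 27.7.
The excellent type is indifferent at 80.1 − 4.2·r̄ = 27.7, i.e. r̄ = (80.1 − 27.7) / 4.2 ≈ 12.48.
For any r̄ above 12.48 the excellent type would rather pool at zero, so separation collapses.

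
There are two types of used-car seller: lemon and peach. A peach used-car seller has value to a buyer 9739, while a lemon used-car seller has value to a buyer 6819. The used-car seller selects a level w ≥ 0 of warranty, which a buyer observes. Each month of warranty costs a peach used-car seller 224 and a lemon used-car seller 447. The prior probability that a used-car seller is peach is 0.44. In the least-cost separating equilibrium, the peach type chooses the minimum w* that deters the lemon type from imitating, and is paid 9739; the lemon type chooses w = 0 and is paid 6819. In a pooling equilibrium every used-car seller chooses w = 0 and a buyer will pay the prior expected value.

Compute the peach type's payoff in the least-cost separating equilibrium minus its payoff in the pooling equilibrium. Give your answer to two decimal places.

Least-cost separating signal: w* solves 6819 = 9739 − 447·w*, so w* = (9739 − 6819)/447 ≈ 6.5324.
Peach type's separating payoff: 9739 − 224 × w* = 9739 − 224 × (9739 − 6819)/447 = 9739 − 654080/447 ≈ 8275.7338.
Pooling payoff: 0.44 × 9739 + 0.56 × 6819 = 8103.8.
Difference: 8275.7338 − 8103.8 = 171.9338, i.e. 171.93 to two decimal places.
The peach type prefers to separate.

171.93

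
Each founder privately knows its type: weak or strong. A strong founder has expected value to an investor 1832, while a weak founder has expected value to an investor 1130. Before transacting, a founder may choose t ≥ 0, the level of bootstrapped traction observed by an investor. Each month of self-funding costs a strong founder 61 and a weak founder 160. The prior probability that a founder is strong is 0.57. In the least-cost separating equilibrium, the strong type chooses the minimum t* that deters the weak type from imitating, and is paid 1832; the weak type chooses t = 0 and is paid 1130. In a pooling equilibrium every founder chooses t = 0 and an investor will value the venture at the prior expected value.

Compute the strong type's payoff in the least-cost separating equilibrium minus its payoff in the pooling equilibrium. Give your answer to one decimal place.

Least-cost separating signal: t* solves 1130 = 1832 − 160·t*, so t* = (1832 − 1130)/160 = 4.3875.
Strong type's separating payoff: 1832 − 61 × t* = 1832 − 61 × (1832 − 1130)/160 = 1832 − 42822/160 ≈ 1564.363.
Pooling payoff: 0.57 × 1832 + 0.43 × 1130 = 1530.14.
Difference: 1564.363 − 1530.14 = 34.223, i.e. 34.2 to one decimal place.
The strong type prefers to separate.

34.2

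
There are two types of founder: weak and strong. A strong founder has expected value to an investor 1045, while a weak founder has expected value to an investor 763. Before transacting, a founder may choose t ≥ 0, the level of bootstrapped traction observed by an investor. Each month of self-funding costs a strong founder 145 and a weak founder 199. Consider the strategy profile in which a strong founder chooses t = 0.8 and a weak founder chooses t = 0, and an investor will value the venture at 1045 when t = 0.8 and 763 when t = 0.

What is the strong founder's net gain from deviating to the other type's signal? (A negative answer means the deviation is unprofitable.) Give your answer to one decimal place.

Playing t = 0.8 the strong founder receives 1045 − 145 × 0.8 = 929.
Deviating to t = 0 yields 763 instead.
Gain from deviating: 763 − 929 = -166.0.
The gain is negative, so the strong type's incentive-compatibility constraint is satisfied.

-166.0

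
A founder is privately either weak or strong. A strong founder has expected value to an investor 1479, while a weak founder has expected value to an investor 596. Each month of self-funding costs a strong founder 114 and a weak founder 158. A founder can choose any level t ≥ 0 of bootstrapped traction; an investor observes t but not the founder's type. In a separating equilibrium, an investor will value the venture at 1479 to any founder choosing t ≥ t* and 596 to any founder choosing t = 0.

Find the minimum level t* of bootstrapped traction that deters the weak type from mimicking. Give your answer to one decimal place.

5.6

A weak founder choosing t = 0 receives 596.
Imitating at t* instead would pay 1479 at cost 158·t*, netting 1479 − 158·t*.
Indifference: 596 = 1479 − 158·t*, so t* = (1479 − 596) / 158 ≈ 5.6.
This is the weak type's binding incentive-compatibility constraint; any t ≥ 5.6 sustains separation on that side.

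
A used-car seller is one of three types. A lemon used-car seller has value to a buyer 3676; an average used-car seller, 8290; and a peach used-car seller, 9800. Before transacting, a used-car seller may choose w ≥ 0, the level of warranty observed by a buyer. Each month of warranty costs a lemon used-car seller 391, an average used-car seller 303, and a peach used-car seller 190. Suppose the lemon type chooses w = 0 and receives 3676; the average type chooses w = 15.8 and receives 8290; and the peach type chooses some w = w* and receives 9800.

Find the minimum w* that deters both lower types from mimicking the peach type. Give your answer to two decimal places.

Average type (on-path payoff 8290 − 303×15.8 = 3502.6) won't mimic when 3502.6 ≥ 9800 − 303·w*, i.e. w* ≥ 20.78.
Lemon type (on-path payoff 3676) won't mimic when 3676 ≥ 9800 − 391·w*, i.e. w* ≥ 15.66.
Both must hold, so w* = max(15.66, 20.78) = 20.78. The average type's constraint binds.

20.78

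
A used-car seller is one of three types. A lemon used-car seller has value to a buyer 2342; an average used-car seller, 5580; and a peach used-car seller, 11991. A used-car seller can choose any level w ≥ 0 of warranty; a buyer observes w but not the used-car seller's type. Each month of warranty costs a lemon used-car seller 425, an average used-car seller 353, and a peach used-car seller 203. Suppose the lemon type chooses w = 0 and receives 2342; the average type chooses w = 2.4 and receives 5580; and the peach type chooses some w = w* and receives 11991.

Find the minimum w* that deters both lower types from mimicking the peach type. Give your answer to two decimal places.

Average type (on-path payoff 5580 − 353×2.4 = 4732.8) won't mimic when 4732.8 ≥ 11991 − 353·w*, i.e. w* ≥ 20.56.
Lemon type (on-path payoff 2342) won't mimic when 2342 ≥ 11991 − 425·w*, i.e. w* ≥ 22.70.
Both must hold, so w* = max(22.70, 20.56) = 22.70. The lemon type's constraint binds.

22.70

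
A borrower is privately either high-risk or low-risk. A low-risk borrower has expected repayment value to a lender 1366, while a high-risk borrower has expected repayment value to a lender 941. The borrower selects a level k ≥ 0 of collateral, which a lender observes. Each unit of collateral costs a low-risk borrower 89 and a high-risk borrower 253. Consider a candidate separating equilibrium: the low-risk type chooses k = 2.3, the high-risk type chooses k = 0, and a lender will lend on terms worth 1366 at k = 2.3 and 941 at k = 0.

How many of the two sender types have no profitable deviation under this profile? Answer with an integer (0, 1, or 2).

Low-risk type: signal → 1366 − 89 × 2.3 = 1161.3; deviate to 0 → 941. IC holds (1161.3 ≥ 941).
High-risk type: stay at 0 → 941; mimic → 1366 − 253 × 2.3 = 784.1. IC holds (941 ≥ 784.1).
2 of 2 constraints hold, so this is a separating equilibrium.

2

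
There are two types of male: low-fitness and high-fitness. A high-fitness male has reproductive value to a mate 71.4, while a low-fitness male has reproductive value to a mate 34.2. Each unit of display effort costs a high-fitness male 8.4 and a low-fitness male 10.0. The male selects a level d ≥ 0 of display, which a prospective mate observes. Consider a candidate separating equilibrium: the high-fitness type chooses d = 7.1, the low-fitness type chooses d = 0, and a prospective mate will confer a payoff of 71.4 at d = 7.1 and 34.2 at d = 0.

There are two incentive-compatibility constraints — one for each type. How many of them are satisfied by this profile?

1

Low-fitness type: stay at 0 → 34.2; mimic → 71.4 − 10.0 × 7.1 = 0.4. IC holds (34.2 ≥ 0.4).
High-fitness type: signal → 71.4 − 8.4 × 7.1 = 11.76; deviate to 0 → 34.2. IC fails (11.76 < 34.2).
1 of 2 constraints hold, so this profile is not an equilibrium.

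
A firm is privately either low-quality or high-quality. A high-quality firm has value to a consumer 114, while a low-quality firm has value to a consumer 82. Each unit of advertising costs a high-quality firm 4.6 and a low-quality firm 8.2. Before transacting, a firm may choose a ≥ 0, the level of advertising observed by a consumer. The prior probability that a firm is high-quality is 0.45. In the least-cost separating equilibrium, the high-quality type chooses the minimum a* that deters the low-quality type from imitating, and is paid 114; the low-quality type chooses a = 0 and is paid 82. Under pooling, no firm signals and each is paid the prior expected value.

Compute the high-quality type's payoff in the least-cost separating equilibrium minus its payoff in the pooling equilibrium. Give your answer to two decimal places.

Least-cost separating signal: a* solves 82 = 114 − 8.2·a*, so a* = (114 − 82)/8.2 ≈ 3.9024.
High-quality type's separating payoff: 114 − 4.6 × a* = 114 − 4.6 × (114 − 82)/8.2 = 114 − 147.2/8.2 ≈ 96.0488.
Pooling payoff: 0.45 × 114 + 0.55 × 82 = 96.4.
Difference: 96.0488 − 96.4 = -0.3512, i.e. -0.35 to two decimal places.
The high-quality type would prefer the pooling outcome.

-0.35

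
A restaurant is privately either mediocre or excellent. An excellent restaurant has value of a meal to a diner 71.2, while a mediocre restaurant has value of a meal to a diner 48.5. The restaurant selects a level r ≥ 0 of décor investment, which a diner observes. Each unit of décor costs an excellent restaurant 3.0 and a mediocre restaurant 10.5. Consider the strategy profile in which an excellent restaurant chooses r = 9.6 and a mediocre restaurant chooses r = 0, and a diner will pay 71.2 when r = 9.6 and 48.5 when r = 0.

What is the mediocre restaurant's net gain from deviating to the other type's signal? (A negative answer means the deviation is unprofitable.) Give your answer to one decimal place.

-78.1

Playing r = 0 the mediocre restaurant receives 48.5.
Deviating to r = 9.6 brings payment 71.2 at cost 10.5 × 9.6 = 100.8, netting -29.6.
Gain from deviating: -29.6 − 48.5 = -78.1.
The gain is negative, so the mediocre type's incentive-compatibility constraint is satisfied.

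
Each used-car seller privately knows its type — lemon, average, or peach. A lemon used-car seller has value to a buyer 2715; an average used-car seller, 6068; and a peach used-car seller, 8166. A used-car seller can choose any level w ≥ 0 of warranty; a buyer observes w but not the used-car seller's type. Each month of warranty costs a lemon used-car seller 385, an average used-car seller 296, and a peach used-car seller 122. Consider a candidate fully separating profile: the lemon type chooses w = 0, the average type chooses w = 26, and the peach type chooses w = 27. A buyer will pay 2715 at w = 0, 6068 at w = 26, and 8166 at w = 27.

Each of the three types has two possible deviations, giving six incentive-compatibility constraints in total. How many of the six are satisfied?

4

Peach (own payoff 8166 − 122×27 = 4872): to w=0 gives 2715 → no gain ✓; to w=26 gives 6068 − 122×26 = 2896 → no gain ✓.
Lemon (own payoff 2715): to w=26 gives 6068 − 385×26 = -3942 → no gain ✓; to w=27 gives 8166 − 385×27 = -2229 → no gain ✓.
Average (own payoff 6068 − 296×26 = -1628): to w=0 gives 2715 → profitable ✗; to w=27 gives 8166 − 296×27 = 174 → profitable ✗.
4 of the 6 constraints hold; not an equilibrium.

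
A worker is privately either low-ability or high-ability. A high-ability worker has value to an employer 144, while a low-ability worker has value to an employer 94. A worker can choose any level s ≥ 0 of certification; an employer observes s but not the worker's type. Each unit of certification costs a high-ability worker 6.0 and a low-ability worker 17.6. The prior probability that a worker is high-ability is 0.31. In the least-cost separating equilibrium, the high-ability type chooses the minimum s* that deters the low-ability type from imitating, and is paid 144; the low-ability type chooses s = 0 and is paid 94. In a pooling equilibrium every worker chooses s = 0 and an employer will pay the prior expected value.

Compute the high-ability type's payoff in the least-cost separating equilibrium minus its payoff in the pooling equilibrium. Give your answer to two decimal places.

Least-cost separating signal: s* solves 94 = 144 − 17.6·s*, so s* = (144 − 94)/17.6 ≈ 2.8409.
High-ability type's separating payoff: 144 − 6.0 × s* = 144 − 6.0 × (144 − 94)/17.6 = 144 − 300/17.6 ≈ 126.9545.
Pooling payoff: 0.31 × 144 + 0.69 × 94 = 109.5.
Difference: 126.9545 − 109.5 = 17.4545, i.e. 17.45 to two decimal places.
The high-ability type prefers to separate.

17.45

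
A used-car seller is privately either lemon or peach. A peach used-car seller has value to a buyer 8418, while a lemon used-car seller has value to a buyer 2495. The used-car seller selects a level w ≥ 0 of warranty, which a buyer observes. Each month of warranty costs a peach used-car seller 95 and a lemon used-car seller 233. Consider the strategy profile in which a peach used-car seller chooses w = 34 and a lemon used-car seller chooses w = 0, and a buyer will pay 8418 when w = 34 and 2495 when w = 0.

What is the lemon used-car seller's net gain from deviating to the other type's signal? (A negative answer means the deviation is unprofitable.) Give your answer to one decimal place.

Playing w = 0 the lemon used-car seller receives 2495.
Deviating to w = 34 brings payment 8418 at cost 233 × 34 = 7922, netting 496.
Gain from deviating: 496 − 2495 = -1999.0.
The gain is negative, so the lemon type's incentive-compatibility constraint is satisfied.

-1999.0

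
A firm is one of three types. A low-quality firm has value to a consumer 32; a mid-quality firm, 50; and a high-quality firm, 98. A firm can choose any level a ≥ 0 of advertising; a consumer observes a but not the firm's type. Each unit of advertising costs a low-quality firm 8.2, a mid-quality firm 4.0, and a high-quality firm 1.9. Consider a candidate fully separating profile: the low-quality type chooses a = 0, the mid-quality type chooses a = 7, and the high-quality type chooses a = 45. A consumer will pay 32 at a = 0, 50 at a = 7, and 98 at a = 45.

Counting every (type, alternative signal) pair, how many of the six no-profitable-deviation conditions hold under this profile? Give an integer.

3

Mid-quality (own payoff 50 − 4.0×7 = 22): to a=0 gives 32 → profitable ✗; to a=45 gives 98 − 4.0×45 = -82 → no gain ✓.
Low-quality (own payoff 32): to a=7 gives 50 − 8.2×7 = -7.4 → no gain ✓; to a=45 gives 98 − 8.2×45 = -271 → no gain ✓.
High-quality (own payoff 98 − 1.9×45 = 12.5): to a=0 gives 32 → profitable ✗; to a=7 gives 50 − 1.9×7 = 36.7 → profitable ✗.
3 of the 6 constraints hold; not an equilibrium.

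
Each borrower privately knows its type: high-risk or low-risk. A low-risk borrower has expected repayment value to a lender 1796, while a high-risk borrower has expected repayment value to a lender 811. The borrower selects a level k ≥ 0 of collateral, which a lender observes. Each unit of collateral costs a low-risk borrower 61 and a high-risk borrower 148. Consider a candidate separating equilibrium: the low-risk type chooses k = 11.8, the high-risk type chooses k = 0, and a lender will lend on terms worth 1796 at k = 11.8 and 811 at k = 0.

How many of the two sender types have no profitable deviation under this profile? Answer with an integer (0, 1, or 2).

High-risk type: stay at 0 → 811; mimic → 1796 − 148 × 11.8 = 49.6. IC holds (811 ≥ 49.6).
Low-risk type: signal → 1796 − 61 × 11.8 = 1076.2; deviate to 0 → 811. IC holds (1076.2 ≥ 811).
2 of 2 constraints hold, so this is a separating equilibrium.

2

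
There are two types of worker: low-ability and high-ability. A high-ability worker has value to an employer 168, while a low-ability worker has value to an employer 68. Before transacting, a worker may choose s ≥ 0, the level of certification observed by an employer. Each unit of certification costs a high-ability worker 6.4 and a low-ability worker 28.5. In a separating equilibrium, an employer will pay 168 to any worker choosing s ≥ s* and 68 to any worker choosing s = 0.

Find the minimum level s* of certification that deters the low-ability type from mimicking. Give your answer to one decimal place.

A low-ability worker choosing s = 0 receives 68.
Imitating at s* instead would pay 168 at cost 28.5·s*, netting 168 − 28.5·s*.
Indifference: 68 = 168 − 28.5·s*, so s* = (168 − 68) / 28.5 ≈ 3.5.
This is the low-ability type's binding incentive-compatibility constraint; any s ≥ 3.5 sustains separation on that side.

3.5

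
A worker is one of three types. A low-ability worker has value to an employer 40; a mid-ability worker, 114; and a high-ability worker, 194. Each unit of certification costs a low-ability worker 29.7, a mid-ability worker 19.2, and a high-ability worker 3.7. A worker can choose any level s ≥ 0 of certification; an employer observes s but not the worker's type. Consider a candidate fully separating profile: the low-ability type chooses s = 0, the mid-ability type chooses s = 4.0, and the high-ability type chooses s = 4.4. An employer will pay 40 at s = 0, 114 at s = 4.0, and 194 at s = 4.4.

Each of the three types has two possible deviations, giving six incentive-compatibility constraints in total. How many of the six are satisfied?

Mid-ability (own payoff 114 − 19.2×4.0 = 37.2): to s=0 gives 40 → profitable ✗; to s=4.4 gives 194 − 19.2×4.4 = 109.52 → profitable ✗.
High-ability (own payoff 194 − 3.7×4.4 = 177.72): to s=0 gives 40 → no gain ✓; to s=4.0 gives 114 − 3.7×4.0 = 99.2 → no gain ✓.
Low-ability (own payoff 40): to s=4.0 gives 114 − 29.7×4.0 = -4.8 → no gain ✓; to s=4.4 gives 194 − 29.7×4.4 = 63.32 → profitable ✗.
3 of the 6 constraints hold; not an equilibrium.

3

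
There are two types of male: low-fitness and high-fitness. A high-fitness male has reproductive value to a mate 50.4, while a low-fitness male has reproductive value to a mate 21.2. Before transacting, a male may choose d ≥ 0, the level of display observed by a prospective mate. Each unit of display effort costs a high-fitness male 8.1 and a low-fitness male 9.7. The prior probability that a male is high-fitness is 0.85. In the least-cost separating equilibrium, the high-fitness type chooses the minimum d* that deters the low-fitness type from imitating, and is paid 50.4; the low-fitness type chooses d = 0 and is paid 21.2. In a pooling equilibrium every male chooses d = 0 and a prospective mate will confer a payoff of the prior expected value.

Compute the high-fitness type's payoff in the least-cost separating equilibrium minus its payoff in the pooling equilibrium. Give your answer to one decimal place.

-20.0

Least-cost separating signal: d* solves 21.2 = 50.4 − 9.7·d*, so d* = (50.4 − 21.2)/9.7 ≈ 3.0103.
High-fitness type's separating payoff: 50.4 − 8.1 × d* = 50.4 − 8.1 × (50.4 − 21.2)/9.7 = 50.4 − 236.52/9.7 ≈ 26.016.
Pooling payoff: 0.85 × 50.4 + 0.15 × 21.2 = 46.02.
Difference: 26.016 − 46.02 = -20.004, i.e. -20.0 to one decimal place.
The high-fitness type would prefer the pooling outcome.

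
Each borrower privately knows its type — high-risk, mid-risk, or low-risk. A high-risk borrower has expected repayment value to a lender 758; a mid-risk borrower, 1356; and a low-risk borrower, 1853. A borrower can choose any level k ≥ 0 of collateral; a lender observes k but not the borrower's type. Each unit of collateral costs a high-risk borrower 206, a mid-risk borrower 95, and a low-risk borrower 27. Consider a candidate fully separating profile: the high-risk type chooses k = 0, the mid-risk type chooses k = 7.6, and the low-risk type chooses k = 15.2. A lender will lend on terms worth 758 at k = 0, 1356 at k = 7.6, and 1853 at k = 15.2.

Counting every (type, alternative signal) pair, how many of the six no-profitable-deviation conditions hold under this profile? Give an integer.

High-risk (own payoff 758): to k=7.6 gives 1356 − 206×7.6 = -209.6 → no gain ✓; to k=15.2 gives 1853 − 206×15.2 = -1278.2 → no gain ✓.
Low-risk (own payoff 1853 − 27×15.2 = 1442.6): to k=0 gives 758 → no gain ✓; to k=7.6 gives 1356 − 27×7.6 = 1150.8 → no gain ✓.
Mid-risk (own payoff 1356 − 95×7.6 = 634): to k=0 gives 758 → profitable ✗; to k=15.2 gives 1853 − 95×15.2 = 409 → no gain ✓.
5 of the 6 constraints hold; not an equilibrium.

5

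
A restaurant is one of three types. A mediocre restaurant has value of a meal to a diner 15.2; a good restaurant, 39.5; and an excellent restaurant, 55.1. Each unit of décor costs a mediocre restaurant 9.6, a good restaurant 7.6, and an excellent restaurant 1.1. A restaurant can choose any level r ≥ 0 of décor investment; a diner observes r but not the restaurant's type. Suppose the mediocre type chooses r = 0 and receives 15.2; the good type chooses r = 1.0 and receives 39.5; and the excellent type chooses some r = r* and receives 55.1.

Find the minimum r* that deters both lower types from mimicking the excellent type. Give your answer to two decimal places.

4.16

Mediocre type (on-path payoff 15.2) won't mimic when 15.2 ≥ 55.1 − 9.6·r*, i.e. r* ≥ 4.16.
Good type (on-path payoff 39.5 − 7.6×1.0 = 31.9) won't mimic when 31.9 ≥ 55.1 − 7.6·r*, i.e. r* ≥ 3.05.
Both must hold, so r* = max(4.16, 3.05) = 4.16. The mediocre type's constraint binds.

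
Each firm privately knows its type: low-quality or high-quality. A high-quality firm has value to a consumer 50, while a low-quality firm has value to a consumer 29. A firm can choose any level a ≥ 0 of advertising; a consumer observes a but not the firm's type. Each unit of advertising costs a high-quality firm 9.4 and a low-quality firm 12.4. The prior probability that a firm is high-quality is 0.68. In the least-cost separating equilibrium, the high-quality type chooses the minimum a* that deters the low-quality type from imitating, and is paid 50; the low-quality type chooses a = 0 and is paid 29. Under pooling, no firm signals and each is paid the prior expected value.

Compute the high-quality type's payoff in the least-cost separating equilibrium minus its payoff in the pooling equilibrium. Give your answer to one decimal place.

-9.2

Least-cost separating signal: a* solves 29 = 50 − 12.4·a*, so a* = (50 − 29)/12.4 ≈ 1.6935.
High-quality type's separating payoff: 50 − 9.4 × a* = 50 − 9.4 × (50 − 29)/12.4 = 50 − 197.4/12.4 ≈ 34.081.
Pooling payoff: 0.68 × 50 + 0.32 × 29 = 43.28.
Difference: 34.081 − 43.28 = -9.199, i.e. -9.2 to one decimal place.
The high-quality type would prefer the pooling outcome.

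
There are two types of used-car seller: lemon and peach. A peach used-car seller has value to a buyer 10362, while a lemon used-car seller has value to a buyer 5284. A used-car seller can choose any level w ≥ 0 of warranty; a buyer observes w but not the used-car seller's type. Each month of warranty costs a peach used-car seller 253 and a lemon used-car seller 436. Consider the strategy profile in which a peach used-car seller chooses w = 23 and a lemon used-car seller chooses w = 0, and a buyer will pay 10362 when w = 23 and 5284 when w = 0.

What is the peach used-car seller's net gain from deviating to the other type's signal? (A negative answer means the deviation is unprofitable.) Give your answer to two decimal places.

Playing w = 23 the peach used-car seller receives 10362 − 253 × 23 = 4543.
Deviating to w = 0 yields 5284 instead.
Gain from deviating: 5284 − 4543 = 741.00.
The gain is positive, so the peach type's incentive-compatibility constraint is violated — this profile is not a separating equilibrium.

741.00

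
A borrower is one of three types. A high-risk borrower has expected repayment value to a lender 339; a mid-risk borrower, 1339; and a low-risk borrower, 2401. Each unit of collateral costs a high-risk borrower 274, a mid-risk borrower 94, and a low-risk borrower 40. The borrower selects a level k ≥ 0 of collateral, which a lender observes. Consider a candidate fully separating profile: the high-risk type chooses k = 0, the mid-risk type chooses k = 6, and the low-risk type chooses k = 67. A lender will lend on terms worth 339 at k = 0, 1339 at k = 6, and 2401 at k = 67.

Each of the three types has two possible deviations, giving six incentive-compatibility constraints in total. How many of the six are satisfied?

4

High-risk (own payoff 339): to k=6 gives 1339 − 274×6 = -305 → no gain ✓; to k=67 gives 2401 − 274×67 = -15957 → no gain ✓.
Low-risk (own payoff 2401 − 40×67 = -279): to k=0 gives 339 → profitable ✗; to k=6 gives 1339 − 40×6 = 1099 → profitable ✗.
Mid-risk (own payoff 1339 − 94×6 = 775): to k=0 gives 339 → no gain ✓; to k=67 gives 2401 − 94×67 = -3897 → no gain ✓.
4 of the 6 constraints hold; not an equilibrium.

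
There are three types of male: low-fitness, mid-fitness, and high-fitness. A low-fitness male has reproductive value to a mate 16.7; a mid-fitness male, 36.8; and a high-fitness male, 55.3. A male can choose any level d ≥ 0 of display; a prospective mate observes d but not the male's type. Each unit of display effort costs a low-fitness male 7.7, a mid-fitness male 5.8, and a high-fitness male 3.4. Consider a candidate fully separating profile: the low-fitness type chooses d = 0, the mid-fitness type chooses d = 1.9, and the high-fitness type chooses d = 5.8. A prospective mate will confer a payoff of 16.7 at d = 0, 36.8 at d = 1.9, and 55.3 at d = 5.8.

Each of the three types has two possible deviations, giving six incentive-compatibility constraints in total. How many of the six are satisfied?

5

High-fitness (own payoff 55.3 − 3.4×5.8 = 35.58): to d=0 gives 16.7 → no gain ✓; to d=1.9 gives 36.8 − 3.4×1.9 = 30.34 → no gain ✓.
Low-fitness (own payoff 16.7): to d=1.9 gives 36.8 − 7.7×1.9 = 22.17 → profitable ✗; to d=5.8 gives 55.3 − 7.7×5.8 = 10.64 → no gain ✓.
Mid-fitness (own payoff 36.8 − 5.8×1.9 = 25.78): to d=0 gives 16.7 → no gain ✓; to d=5.8 gives 55.3 − 5.8×5.8 = 21.66 → no gain ✓.
5 of the 6 constraints hold; not an equilibrium.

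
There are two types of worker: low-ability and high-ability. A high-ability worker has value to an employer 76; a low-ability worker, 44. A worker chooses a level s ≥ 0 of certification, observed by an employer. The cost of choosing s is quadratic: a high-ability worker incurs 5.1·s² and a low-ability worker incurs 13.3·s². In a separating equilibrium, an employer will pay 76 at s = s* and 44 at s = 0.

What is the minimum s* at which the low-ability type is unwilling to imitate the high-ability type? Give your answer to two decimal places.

1.55

The low-ability type at s = 0 receives 44; imitating at s* yields 76 − 13.3·s*².
Indifference: 44 = 76 − 13.3·s*², so s*² = (76 − 44) / 13.3 ≈ 2.4060.
s* = √2.4060 ≈ 1.55.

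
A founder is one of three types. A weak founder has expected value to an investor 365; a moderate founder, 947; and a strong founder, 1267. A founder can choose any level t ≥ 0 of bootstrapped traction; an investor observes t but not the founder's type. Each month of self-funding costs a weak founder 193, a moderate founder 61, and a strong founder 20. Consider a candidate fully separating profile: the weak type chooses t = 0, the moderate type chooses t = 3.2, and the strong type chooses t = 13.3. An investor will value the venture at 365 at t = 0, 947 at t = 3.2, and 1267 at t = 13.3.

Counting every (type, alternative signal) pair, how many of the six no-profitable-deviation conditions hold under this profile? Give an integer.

Moderate (own payoff 947 − 61×3.2 = 751.8): to t=0 gives 365 → no gain ✓; to t=13.3 gives 1267 − 61×13.3 = 455.7 → no gain ✓.
Strong (own payoff 1267 − 20×13.3 = 1001): to t=0 gives 365 → no gain ✓; to t=3.2 gives 947 − 20×3.2 = 883 → no gain ✓.
Weak (own payoff 365): to t=3.2 gives 947 − 193×3.2 = 329.4 → no gain ✓; to t=13.3 gives 1267 − 193×13.3 = -1299.9 → no gain ✓.
6 of the 6 constraints hold; this profile is a separating equilibrium.

6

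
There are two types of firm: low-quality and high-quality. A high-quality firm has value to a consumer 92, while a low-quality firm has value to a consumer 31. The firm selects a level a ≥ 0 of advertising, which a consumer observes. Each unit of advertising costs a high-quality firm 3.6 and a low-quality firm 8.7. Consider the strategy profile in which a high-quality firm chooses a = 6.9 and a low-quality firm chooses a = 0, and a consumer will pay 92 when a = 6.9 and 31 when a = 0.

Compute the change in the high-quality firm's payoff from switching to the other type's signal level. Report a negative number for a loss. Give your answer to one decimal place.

-36.2

Playing a = 6.9 the high-quality firm receives 92 − 3.6 × 6.9 = 67.16.
Deviating to a = 0 yields 31 instead.
Gain from deviating: 31 − 67.16 = -36.16, i.e. -36.2 to one decimal place.
The gain is negative, so the high-quality type's incentive-compatibility constraint is satisfied.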